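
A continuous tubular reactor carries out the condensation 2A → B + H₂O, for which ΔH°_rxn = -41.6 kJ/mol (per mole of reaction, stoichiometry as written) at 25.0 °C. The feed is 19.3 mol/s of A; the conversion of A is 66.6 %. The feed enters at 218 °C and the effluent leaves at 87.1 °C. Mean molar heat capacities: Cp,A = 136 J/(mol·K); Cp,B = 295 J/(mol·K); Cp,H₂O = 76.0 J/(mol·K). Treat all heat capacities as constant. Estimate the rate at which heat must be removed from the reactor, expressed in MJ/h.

Extent of reaction ξ = 0.666 × 19.3 / 2 = 6.4269 mol/s
Reaction term: ξ·ΔH°_rxn = 6.4269 × -41.6 = -267.36 kJ/s
Sensible, feed 218→25 °C: -506.59 kJ/s
Outlet flows (mol/s): A 6.4462, B 6.4269, H₂O 6.4269
Sensible, products 25→87.1 °C: 202.51 kJ/s
Q = ΔH = -571.43 kJ/s = -571.43 kW
Heat removed = 2057.2 MJ/h

Q_out = 2060 MJ/h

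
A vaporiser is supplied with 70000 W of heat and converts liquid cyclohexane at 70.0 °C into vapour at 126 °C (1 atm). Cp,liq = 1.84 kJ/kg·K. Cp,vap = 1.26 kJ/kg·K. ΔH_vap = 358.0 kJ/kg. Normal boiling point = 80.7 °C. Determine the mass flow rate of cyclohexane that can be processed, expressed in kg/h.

ṁ = 580 kg/h

Δh = 1.84×(80.7−70.0) + 358.0 + 1.26×(126−80.7) = 434.77 kJ/kg
Q = 70000 W = 70 kJ/s = 252000 kJ/h
ṁ = Q/Δh = 252000 / 434.77 = 579.62 kg/h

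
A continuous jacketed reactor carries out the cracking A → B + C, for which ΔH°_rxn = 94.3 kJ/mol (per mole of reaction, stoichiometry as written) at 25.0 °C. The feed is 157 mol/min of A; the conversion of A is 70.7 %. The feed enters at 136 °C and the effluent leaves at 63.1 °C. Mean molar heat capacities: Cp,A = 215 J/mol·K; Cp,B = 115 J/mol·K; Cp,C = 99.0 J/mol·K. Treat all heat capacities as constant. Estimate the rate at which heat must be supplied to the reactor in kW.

Q_in = 133 kW

Extent of reaction ξ = 0.707 × 157 = 111 mol/min
Reaction term: ξ·ΔH°_rxn = 111 × 94.3 = 10467 kJ/min
Sensible, feed 136→25 °C: -3746.8 kJ/min
Outlet flows (mol/min): A 46.001, B 111, C 111
Sensible, products 25→63.1 °C: 1281.8 kJ/min
Q = ΔH = 8002.2 kJ/min = 133.37 kW
Heat supplied = 133.37 kW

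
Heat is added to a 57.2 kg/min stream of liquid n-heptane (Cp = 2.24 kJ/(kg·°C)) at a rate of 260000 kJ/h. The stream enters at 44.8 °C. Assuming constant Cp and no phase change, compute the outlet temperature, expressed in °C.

Q = 260000 kJ/h = 4333.3 kJ/min
ΔT = Q/(ṁ·Cp) = 4333.3/(57.2×2.24) = 33.82 K
T_out = 44.8 + 33.82 = 78.62 °C

T_out = 78.6 °C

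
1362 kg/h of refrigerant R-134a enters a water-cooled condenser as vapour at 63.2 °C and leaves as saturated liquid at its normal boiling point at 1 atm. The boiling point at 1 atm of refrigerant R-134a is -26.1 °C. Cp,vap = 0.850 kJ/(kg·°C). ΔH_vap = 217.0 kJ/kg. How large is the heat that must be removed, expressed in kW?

Q_c = 111 kW

vapour 63.2→-26.1 °C: -75.905 kJ/kg
condensation at -26.1 °C: -217 kJ/kg
Δh = -75.905 + -217 = -292.9 kJ/kg
Q = ṁ·Δh = 1362 kg/h × -292.9 kJ/kg = -398940 kJ/h
|Q| = 110.82 kW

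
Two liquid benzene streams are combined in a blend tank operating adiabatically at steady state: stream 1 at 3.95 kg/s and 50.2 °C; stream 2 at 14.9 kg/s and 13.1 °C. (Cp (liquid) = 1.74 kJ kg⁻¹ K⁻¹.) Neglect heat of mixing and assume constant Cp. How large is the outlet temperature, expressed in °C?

T_out = 20.9 °C

No heat crosses the boundary, so H_out = H_in.
T_out = Σ ṁᵢCp,ᵢTᵢ / Σ ṁᵢCp,ᵢ
      = 684.66 / 32.799 = 20.874 °C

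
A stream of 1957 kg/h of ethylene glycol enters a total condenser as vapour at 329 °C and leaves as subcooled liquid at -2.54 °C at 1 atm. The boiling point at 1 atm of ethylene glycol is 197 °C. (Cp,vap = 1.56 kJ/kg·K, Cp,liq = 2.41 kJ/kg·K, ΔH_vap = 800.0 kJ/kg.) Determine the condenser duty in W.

vapour 329→197 °C: -205.92 kJ/kg
condensation at 197 °C: -800 kJ/kg
liquid 197→-2.54 °C: -480.89 kJ/kg
Δh = -205.92 + -800 + -480.89 = -1486.8 kJ/kg
Q = ṁ·Δh = 1957 kg/h × -1486.8 kJ/kg = -2.9097e+06 kJ/h
|Q| = 808.25 kW = 808250 W

Q_c = 808000 W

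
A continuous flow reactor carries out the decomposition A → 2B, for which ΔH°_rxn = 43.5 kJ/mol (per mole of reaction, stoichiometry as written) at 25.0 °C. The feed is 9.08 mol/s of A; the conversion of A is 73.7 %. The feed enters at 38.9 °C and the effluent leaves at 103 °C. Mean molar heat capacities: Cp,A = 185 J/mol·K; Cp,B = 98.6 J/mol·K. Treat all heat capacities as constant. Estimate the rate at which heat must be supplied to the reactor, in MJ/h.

Extent of reaction ξ = 0.737 × 9.08 = 6.692 mol/s
Reaction term: ξ·ΔH°_rxn = 6.692 × 43.5 = 291.1 kJ/s
Sensible, feed 38.9→25 °C: -23.349 kJ/s
Outlet flows (mol/s): A 2.388, B 13.384
Sensible, products 25→103 °C: 137.39 kJ/s
Q = ΔH = 405.14 kJ/s = 405.14 kW
Heat supplied = 1458.5 MJ/h

Q_in = 1460 MJ/h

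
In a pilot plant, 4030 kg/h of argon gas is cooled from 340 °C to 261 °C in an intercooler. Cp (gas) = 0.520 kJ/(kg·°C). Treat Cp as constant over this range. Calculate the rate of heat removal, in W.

Q = ṁ·Cp·ΔT = 4030 × 0.520 × (261 − 340) = -165550 kJ/h
Converting: 165550 / 3600 s = 45.987 kW
Cooling duty = 45987 W

Q_c = 46000 W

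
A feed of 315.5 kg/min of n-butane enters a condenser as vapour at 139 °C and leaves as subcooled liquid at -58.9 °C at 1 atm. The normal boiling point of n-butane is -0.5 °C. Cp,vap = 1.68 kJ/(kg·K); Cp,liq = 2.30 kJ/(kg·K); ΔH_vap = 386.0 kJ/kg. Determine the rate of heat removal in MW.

vapour 139→-0.5 °C: -234.36 kJ/kg
condensation at -0.5 °C: -386 kJ/kg
liquid -0.5→-58.9 °C: -134.32 kJ/kg
Δh = -234.36 + -386 + -134.32 = -754.68 kJ/kg
Q = ṁ·Δh = 315.5 kg/min × -754.68 kJ/kg = -238100 kJ/min
|Q| = 3968.4 kW = 3.9684 MW

Q_c = 3.97 MW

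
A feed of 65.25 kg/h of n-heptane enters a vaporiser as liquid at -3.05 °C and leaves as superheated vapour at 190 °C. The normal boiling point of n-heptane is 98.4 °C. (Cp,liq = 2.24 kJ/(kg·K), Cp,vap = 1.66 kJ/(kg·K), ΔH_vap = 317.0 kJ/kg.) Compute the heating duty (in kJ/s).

Q = 12.6 kJ/s

liquid -3.05→98.4 °C: 227.25 kJ/kg
vaporisation at 98.4 °C: 317 kJ/kg
vapour 98.4→190 °C: 152.06 kJ/kg
Δh = 227.25 + 317 + 152.06 = 696.3 kJ/kg
Q = ṁ·Δh = 65.25 kg/h × 696.3 kJ/kg = 45434 kJ/h
|Q| = 12.621 kW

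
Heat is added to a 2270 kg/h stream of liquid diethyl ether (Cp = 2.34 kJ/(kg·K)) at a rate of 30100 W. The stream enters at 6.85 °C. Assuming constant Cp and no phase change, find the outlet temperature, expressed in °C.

Q = 30100 W = 108360 kJ/h
ΔT = Q/(ṁ·Cp) = 108360/(2270×2.34) = 20.4 K
T_out = 6.85 + 20.4 = 27.25 °C

T_out = 27.2 °C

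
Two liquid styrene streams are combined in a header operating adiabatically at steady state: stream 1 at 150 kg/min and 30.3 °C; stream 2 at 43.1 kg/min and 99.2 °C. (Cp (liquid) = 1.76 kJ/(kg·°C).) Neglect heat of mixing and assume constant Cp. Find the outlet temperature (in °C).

No heat crosses the boundary, so H_out = H_in.
Σ ṁᵢCp,ᵢTᵢ = 150×1.76×30.3 + 43.1×1.76×99.2 = 15524
Σ ṁᵢCp,ᵢ = 150×1.76 + 43.1×1.76 = 339.86
T_out = 15524 / 339.86 = 45.679 °C

T_out = 45.7 °C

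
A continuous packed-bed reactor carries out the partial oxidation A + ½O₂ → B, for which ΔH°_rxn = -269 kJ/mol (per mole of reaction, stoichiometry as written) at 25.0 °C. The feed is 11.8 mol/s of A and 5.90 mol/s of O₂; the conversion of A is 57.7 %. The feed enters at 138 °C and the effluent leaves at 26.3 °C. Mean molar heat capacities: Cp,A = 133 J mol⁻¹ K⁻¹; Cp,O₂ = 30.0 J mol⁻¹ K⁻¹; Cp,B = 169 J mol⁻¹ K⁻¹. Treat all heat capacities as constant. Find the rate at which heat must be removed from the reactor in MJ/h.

Q_out = 7300 MJ/h

Extent of reaction ξ = 0.577 × 11.8 = 6.8086 mol/s
Reaction term: ξ·ΔH°_rxn = 6.8086 × -269 = -1831.5 kJ/s
Sensible, feed 138→25 °C: -197.34 kJ/s
Outlet flows (mol/s): A 4.9914, O₂ 2.4957, B 6.8086
Sensible, products 25→26.3 °C: 2.4562 kJ/s
Q = ΔH = -2026.4 kJ/s = -2026.4 kW
Heat removed = 7295 MJ/h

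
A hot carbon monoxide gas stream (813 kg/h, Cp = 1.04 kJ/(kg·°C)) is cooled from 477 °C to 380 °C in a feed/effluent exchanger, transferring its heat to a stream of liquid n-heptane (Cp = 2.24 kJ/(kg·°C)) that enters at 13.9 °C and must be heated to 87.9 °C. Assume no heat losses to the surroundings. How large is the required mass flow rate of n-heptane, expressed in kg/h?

ṁ_c = 495 kg/h

Heat released by hot stream: Q = 813 × 1.04 × (477 − 380) = 82015 kJ/h
Energy balance on cold side (adiabatic exchanger): Q = ṁ_c·Cp_c·(T_c,out − T_c,in)
ṁ_c = 82015 / [2.24 × (87.9 − 13.9)] = 494.78 kg/h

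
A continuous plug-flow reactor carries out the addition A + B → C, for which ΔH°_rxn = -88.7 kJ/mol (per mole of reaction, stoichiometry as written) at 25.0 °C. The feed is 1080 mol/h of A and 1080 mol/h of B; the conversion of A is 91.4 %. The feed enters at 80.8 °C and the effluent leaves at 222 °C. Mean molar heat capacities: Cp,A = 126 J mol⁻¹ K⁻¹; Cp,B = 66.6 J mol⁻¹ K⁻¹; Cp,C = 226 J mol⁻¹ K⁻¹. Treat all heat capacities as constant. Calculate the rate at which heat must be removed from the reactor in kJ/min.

Q_out = 862 kJ/min

Extent of reaction ξ = 0.914 × 1080 = 987.12 mol/h
Reaction term: ξ·ΔH°_rxn = 987.12 × -88.7 = -87558 kJ/h
Sensible, feed 80.8→25 °C: -11607 kJ/h
Outlet flows (mol/h): A 92.88, B 92.88, C 987.12
Sensible, products 25→222 °C: 47473 kJ/h
Q = ΔH = -51692 kJ/h = -14.359 kW
Heat removed = 861.53 kJ/min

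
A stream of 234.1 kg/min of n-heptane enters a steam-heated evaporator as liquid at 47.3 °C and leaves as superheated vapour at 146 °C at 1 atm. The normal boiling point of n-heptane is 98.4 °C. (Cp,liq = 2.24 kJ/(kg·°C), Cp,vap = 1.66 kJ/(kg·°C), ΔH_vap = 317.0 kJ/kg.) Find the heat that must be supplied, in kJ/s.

liquid 47.3→98.4 °C: 114.46 kJ/kg
vaporisation at 98.4 °C: 317 kJ/kg
vapour 98.4→146 °C: 79.016 kJ/kg
Δh = 114.46 + 317 + 79.016 = 510.48 kJ/kg
Q = ṁ·Δh = 234.1 kg/min × 510.48 kJ/kg = 119500 kJ/min
|Q| = 1991.7 kW

Q = 1990 kJ/s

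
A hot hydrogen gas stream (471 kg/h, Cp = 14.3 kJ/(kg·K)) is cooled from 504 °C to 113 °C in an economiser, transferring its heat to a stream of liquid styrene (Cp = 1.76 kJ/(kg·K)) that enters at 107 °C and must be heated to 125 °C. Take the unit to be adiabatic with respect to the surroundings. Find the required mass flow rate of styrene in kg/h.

Heat released by hot stream: Q = 471 × 14.3 × (504 − 113) = 2.6335e+06 kJ/h
Energy balance on cold side (adiabatic exchanger): Q = ṁ_c·Cp_c·(T_c,out − T_c,in)
ṁ_c = 2.6335e+06 / [1.76 × (125 − 107)] = 83128 kg/h

ṁ_c = 83100 kg/h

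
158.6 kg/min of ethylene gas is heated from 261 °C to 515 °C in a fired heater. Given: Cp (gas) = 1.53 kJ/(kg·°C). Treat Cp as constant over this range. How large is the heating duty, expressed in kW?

Q = 1030 kW

Q = ṁ·Cp·ΔT = 158.6 × 1.53 × (515 − 261) = 61635 kJ/min
Converting: 61635 / 60 s = 1027.3 kW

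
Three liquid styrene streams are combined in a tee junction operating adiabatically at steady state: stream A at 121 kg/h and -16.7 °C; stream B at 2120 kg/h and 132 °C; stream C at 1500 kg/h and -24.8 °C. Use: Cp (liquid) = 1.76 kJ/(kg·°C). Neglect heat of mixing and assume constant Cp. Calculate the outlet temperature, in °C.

T_out = 64.3 °C

Energy balance with Q = 0: Σ ṁᵢCp,ᵢ(T_out − Tᵢ) = 0
Σ ṁᵢCp,ᵢTᵢ = 121×1.76×-16.7 + 2120×1.76×132 + 1500×1.76×-24.8 = 423490
Σ ṁᵢCp,ᵢ = 121×1.76 + 2120×1.76 + 1500×1.76 = 6584.2
T_out = 423490 / 6584.2 = 64.32 °C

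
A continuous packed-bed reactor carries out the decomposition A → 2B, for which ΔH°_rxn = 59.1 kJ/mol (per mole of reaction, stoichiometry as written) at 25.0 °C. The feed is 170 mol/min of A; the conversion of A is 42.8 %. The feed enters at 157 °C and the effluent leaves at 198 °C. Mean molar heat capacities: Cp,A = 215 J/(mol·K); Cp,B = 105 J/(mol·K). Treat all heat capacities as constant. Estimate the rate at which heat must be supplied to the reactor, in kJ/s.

Extent of reaction ξ = 0.428 × 170 = 72.76 mol/min
Reaction term: ξ·ΔH°_rxn = 72.76 × 59.1 = 4300.1 kJ/min
Sensible, feed 157→25 °C: -4824.6 kJ/min
Outlet flows (mol/min): A 97.24, B 145.52
Sensible, products 25→198 °C: 6260.2 kJ/min
Q = ΔH = 5735.7 kJ/min = 95.595 kW
Heat supplied = 95.595 kJ/s

Q_in = 95.6 kJ/s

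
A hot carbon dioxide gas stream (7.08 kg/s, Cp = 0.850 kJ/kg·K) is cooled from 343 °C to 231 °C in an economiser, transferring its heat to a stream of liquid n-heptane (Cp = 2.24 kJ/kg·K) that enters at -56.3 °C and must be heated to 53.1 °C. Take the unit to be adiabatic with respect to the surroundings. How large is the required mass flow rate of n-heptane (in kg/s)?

ṁ_c = 2.75 kg/s

Heat released by hot stream: Q = 7.08 × 0.850 × (343 − 231) = 674.02 kJ/s
Energy balance on cold side (adiabatic exchanger): Q = ṁ_c·Cp_c·(T_c,out − T_c,in)
ṁ_c = 674.02 / [2.24 × (53.1 − -56.3)] = 2.7505 kg/s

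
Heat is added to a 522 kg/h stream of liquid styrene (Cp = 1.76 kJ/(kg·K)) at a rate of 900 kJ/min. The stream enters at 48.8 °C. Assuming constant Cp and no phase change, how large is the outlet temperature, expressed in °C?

T_out = 108 °C

Q = 900 kJ/min = 54000 kJ/h
ΔT = Q/(ṁ·Cp) = 54000/(522×1.76) = 58.777 K
T_out = 48.8 + 58.777 = 107.58 °C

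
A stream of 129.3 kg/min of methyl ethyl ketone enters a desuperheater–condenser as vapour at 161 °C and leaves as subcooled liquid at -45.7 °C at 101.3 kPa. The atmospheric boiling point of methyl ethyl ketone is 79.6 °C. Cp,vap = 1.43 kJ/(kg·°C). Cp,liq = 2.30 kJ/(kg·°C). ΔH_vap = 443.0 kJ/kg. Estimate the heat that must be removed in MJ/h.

Q_c = 6580 MJ/h

vapour 161→79.6 °C: -116.4 kJ/kg
condensation at 79.6 °C: -443 kJ/kg
liquid 79.6→-45.7 °C: -288.19 kJ/kg
Δh = -116.4 + -443 + -288.19 = -847.59 kJ/kg
Q = ṁ·Δh = 129.3 kg/min × -847.59 kJ/kg = -109590 kJ/min
|Q| = 1826.6 kW = 6575.6 MJ/h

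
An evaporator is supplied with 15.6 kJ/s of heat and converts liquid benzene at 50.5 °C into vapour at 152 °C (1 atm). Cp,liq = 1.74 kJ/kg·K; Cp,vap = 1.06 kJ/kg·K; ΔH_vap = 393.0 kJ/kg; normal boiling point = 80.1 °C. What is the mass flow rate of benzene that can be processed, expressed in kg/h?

ṁ = 108 kg/h

Δh = 1.74×(80.1−50.5) + 393.0 + 1.06×(152−80.1) = 520.72 kJ/kg
Q = 15.6 kJ/s = 15.6 kJ/s = 56160 kJ/h
ṁ = Q/Δh = 56160 / 520.72 = 107.85 kg/h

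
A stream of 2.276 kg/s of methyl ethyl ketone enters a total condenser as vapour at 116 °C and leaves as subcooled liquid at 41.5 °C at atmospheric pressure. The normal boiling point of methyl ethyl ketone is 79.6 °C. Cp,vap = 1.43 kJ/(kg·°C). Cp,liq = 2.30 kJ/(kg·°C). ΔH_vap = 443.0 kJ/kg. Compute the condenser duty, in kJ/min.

Q_c = 79600 kJ/min

vapour 116→79.6 °C: -52.052 kJ/kg
condensation at 79.6 °C: -443 kJ/kg
liquid 79.6→41.5 °C: -87.63 kJ/kg
Δh = -52.052 + -443 + -87.63 = -582.68 kJ/kg
Q = ṁ·Δh = 2.276 kg/s × -582.68 kJ/kg = -1326.2 kJ/s
|Q| = 1326.2 kW = 79571 kJ/min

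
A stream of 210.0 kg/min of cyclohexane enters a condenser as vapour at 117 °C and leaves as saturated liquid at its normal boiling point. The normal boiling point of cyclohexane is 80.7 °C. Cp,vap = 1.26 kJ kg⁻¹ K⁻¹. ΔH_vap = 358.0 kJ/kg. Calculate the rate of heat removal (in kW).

vapour 117→80.7 °C: -45.738 kJ/kg
condensation at 80.7 °C: -358 kJ/kg
Δh = -45.738 + -358 = -403.74 kJ/kg
Q = ṁ·Δh = 210.0 kg/min × -403.74 kJ/kg = -84785 kJ/min
|Q| = 1413.1 kW

Q_c = 1410 kW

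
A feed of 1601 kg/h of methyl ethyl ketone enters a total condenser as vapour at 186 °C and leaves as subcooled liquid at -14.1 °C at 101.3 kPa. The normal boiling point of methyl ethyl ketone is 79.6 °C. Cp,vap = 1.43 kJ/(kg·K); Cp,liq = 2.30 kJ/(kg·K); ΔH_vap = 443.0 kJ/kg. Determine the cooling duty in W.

Q_c = 361000 W

vapour 186→79.6 °C: -152.15 kJ/kg
condensation at 79.6 °C: -443 kJ/kg
liquid 79.6→-14.1 °C: -215.51 kJ/kg
Δh = -152.15 + -443 + -215.51 = -810.66 kJ/kg
Q = ṁ·Δh = 1601 kg/h × -810.66 kJ/kg = -1.2979e+06 kJ/h
|Q| = 360.52 kW = 360520 W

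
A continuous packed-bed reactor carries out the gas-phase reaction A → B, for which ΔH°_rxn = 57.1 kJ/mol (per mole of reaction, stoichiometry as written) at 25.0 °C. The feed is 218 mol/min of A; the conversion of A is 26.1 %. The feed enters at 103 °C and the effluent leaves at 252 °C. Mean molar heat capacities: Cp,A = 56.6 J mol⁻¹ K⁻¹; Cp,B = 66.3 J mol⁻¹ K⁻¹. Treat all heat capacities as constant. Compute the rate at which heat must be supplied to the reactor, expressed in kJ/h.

Extent of reaction ξ = 0.261 × 218 = 56.898 mol/min
Reaction term: ξ·ΔH°_rxn = 56.898 × 57.1 = 3248.9 kJ/min
Sensible, feed 103→25 °C: -962.43 kJ/min
Outlet flows (mol/min): A 161.1, B 56.898
Sensible, products 25→252 °C: 2926.2 kJ/min
Q = ΔH = 5212.6 kJ/min = 86.877 kW
Heat supplied = 312760 kJ/h

Q_in = 313000 kJ/h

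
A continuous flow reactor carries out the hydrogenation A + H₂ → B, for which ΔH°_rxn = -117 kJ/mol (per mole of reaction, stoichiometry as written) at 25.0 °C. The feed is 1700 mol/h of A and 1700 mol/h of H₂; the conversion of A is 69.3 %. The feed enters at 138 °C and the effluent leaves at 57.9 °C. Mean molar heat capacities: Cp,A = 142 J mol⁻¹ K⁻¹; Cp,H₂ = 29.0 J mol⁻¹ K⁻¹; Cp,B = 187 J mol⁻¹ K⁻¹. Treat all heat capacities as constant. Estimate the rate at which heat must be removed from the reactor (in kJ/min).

Q_out = 2680 kJ/min

Extent of reaction ξ = 0.693 × 1700 = 1178.1 mol/h
Reaction term: ξ·ΔH°_rxn = 1178.1 × -117 = -137840 kJ/h
Sensible, feed 138→25 °C: -32849 kJ/h
Outlet flows (mol/h): A 521.9, H₂ 521.9, B 1178.1
Sensible, products 25→57.9 °C: 10184 kJ/h
Q = ΔH = -160500 kJ/h = -44.584 kW
Heat removed = 2675 kJ/min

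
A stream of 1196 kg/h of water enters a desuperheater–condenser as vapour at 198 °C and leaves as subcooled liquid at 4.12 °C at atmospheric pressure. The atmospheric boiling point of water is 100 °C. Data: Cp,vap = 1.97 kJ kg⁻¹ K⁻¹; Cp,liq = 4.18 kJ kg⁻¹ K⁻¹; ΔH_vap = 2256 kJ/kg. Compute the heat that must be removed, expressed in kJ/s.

vapour 198→100 °C: -193.06 kJ/kg
condensation at 100 °C: -2256 kJ/kg
liquid 100→4.12 °C: -400.78 kJ/kg
Δh = -193.06 + -2256 + -400.78 = -2849.8 kJ/kg
Q = ṁ·Δh = 1196 kg/h × -2849.8 kJ/kg = -3.4084e+06 kJ/h
|Q| = 946.78 kW

Q_c = 947 kJ/s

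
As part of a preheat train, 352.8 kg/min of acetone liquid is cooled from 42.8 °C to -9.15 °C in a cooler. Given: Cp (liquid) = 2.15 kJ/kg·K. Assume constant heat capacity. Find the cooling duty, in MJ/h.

Q_c = 2360 MJ/h

Q = ṁ·Cp·ΔT = 352.8 × 2.15 × (-9.15 − 42.8) = -39405 kJ/min
Converting: 39405 / 60 s = 656.75 kW
Cooling duty = 2364.3 MJ/h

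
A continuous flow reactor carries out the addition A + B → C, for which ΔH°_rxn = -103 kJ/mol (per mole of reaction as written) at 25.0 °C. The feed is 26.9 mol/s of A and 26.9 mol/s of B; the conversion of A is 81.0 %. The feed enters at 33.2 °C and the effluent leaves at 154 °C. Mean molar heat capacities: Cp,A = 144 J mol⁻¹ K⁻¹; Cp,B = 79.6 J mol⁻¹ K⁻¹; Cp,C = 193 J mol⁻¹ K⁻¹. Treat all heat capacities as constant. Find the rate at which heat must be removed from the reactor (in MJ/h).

Extent of reaction ξ = 0.810 × 26.9 = 21.789 mol/s
Reaction term: ξ·ΔH°_rxn = 21.789 × -103 = -2244.3 kJ/s
Sensible, feed 33.2→25 °C: -49.322 kJ/s
Outlet flows (mol/s): A 5.111, B 5.111, C 21.789
Sensible, products 25→154 °C: 689.9 kJ/s
Q = ΔH = -1603.7 kJ/s = -1603.7 kW
Heat removed = 5773.3 MJ/h

Q_out = 5770 MJ/h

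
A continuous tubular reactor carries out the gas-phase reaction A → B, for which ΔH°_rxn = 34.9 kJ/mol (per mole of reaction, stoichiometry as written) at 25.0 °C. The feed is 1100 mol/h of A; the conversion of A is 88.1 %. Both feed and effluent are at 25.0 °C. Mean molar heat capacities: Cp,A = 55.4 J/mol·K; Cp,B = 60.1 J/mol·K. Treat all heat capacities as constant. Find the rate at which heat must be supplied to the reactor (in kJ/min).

Q_in = 564 kJ/min

Extent of reaction ξ = 0.881 × 1100 = 969.1 mol/h
Reaction term: ξ·ΔH°_rxn = 969.1 × 34.9 = 33822 kJ/h
Q = ΔH = 33822 kJ/h = 9.3949 kW
Heat supplied = 563.69 kJ/min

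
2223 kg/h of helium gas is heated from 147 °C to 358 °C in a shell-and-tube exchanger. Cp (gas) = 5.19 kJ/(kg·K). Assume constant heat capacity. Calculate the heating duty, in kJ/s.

Q = ṁ·Cp·ΔT = 2223 × 5.19 × (358 − 147) = 2.4344e+06 kJ/h
Converting: 2.4344e+06 / 3600 s = 676.22 kW

Q = 676 kJ/s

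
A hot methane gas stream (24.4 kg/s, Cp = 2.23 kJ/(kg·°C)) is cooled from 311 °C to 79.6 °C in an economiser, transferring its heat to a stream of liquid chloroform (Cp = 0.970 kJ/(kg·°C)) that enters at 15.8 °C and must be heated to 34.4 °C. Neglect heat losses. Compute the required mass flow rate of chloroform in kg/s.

ṁ_c = 698 kg/s

Heat released by hot stream: Q = 24.4 × 2.23 × (311 − 79.6) = 12591 kJ/s
Energy balance on cold side (adiabatic exchanger): Q = ṁ_c·Cp_c·(T_c,out − T_c,in)
ṁ_c = 12591 / [0.970 × (34.4 − 15.8)] = 697.87 kg/s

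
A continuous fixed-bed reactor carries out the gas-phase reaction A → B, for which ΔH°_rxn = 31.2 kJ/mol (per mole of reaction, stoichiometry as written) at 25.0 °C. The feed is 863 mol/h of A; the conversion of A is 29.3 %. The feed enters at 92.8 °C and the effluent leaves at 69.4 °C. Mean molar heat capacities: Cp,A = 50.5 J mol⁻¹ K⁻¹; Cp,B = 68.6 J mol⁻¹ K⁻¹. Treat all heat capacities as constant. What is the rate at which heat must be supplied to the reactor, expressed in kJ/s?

Q_in = 1.96 kJ/s

Extent of reaction ξ = 0.293 × 863 = 252.86 mol/h
Reaction term: ξ·ΔH°_rxn = 252.86 × 31.2 = 7889.2 kJ/h
Sensible, feed 92.8→25 °C: -2954.8 kJ/h
Outlet flows (mol/h): A 610.14, B 252.86
Sensible, products 25→69.4 °C: 2138.2 kJ/h
Q = ΔH = 7072.6 kJ/h = 1.9646 kW
Heat supplied = 1.9646 kJ/s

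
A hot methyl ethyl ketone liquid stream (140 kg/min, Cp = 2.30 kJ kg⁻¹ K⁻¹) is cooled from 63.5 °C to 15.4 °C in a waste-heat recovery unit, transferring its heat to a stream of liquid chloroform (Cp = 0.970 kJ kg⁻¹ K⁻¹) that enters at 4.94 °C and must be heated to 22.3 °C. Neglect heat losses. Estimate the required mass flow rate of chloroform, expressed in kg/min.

ṁ_c = 920 kg/min

Heat released by hot stream: Q = 140 × 2.30 × (63.5 − 15.4) = 15488 kJ/min
Energy balance on cold side (adiabatic exchanger): Q = ṁ_c·Cp_c·(T_c,out − T_c,in)
ṁ_c = 15488 / [0.970 × (22.3 − 4.94)] = 919.77 kg/min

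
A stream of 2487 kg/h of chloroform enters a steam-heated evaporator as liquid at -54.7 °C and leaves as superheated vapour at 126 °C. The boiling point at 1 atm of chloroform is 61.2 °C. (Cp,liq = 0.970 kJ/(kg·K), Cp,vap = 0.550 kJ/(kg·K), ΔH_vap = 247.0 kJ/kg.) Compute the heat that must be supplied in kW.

Q = 273 kW

liquid -54.7→61.2 °C: 112.42 kJ/kg
vaporisation at 61.2 °C: 247 kJ/kg
vapour 61.2→126 °C: 35.64 kJ/kg
Δh = 112.42 + 247 + 35.64 = 395.06 kJ/kg
Q = ṁ·Δh = 2487 kg/h × 395.06 kJ/kg = 982520 kJ/h
|Q| = 272.92 kW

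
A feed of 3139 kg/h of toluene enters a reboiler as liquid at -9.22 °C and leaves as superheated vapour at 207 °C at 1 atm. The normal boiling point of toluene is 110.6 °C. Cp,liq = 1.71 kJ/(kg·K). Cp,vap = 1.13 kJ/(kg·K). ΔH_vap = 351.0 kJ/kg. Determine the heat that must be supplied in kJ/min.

liquid -9.22→110.6 °C: 204.89 kJ/kg
vaporisation at 110.6 °C: 351 kJ/kg
vapour 110.6→207 °C: 108.93 kJ/kg
Δh = 204.89 + 351 + 108.93 = 664.82 kJ/kg
Q = ṁ·Δh = 3139 kg/h × 664.82 kJ/kg = 2.0869e+06 kJ/h
|Q| = 579.69 kW = 34781 kJ/min

Q = 34800 kJ/min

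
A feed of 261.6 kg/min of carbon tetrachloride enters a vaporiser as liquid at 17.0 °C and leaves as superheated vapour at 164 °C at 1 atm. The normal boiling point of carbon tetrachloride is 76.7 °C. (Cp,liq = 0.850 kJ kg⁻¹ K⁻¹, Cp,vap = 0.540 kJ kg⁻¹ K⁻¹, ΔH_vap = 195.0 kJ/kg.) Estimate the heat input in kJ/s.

liquid 17.0→76.7 °C: 50.745 kJ/kg
vaporisation at 76.7 °C: 195 kJ/kg
vapour 76.7→164 °C: 47.142 kJ/kg
Δh = 50.745 + 195 + 47.142 = 292.89 kJ/kg
Q = ṁ·Δh = 261.6 kg/min × 292.89 kJ/kg = 76619 kJ/min
|Q| = 1277 kW

Q = 1280 kJ/s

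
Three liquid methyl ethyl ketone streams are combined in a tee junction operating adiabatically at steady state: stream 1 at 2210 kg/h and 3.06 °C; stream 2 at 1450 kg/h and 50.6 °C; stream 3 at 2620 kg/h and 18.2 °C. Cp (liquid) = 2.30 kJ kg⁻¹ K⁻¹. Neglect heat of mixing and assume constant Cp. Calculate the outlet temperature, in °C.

T_out = 20.4 °C

Adiabatic, steady state ⇒ Σ ṁᵢCp,ᵢ(T_out − Tᵢ) = 0
T_out = Σ ṁᵢCp,ᵢTᵢ / Σ ṁᵢCp,ᵢ
      = 293980 / 14444 = 20.353 °C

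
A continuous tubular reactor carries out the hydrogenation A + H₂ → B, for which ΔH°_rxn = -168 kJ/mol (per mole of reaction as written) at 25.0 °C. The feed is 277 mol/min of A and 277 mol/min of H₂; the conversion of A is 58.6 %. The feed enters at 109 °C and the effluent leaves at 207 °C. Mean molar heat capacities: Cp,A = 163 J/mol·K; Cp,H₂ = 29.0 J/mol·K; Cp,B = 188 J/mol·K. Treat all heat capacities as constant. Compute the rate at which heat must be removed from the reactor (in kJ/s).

Q_out = 370 kJ/s

Extent of reaction ξ = 0.586 × 277 = 162.32 mol/min
Reaction term: ξ·ΔH°_rxn = 162.32 × -168 = -27270 kJ/min
Sensible, feed 109→25 °C: -4467.5 kJ/min
Outlet flows (mol/min): A 114.68, H₂ 114.68, B 162.32
Sensible, products 25→207 °C: 9561.3 kJ/min
Q = ΔH = -22176 kJ/min = -369.6 kW
Heat removed = 369.6 kJ/s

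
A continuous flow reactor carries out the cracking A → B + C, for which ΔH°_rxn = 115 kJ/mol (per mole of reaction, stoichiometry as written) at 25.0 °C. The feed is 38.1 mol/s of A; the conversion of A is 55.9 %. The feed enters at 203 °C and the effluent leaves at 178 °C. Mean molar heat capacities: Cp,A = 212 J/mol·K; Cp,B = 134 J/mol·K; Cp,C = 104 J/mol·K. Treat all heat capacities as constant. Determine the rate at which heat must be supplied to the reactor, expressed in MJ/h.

Q_in = 8400 MJ/h

Extent of reaction ξ = 0.559 × 38.1 = 21.298 mol/s
Reaction term: ξ·ΔH°_rxn = 21.298 × 115 = 2449.3 kJ/s
Sensible, feed 203→25 °C: -1437.7 kJ/s
Outlet flows (mol/s): A 16.802, B 21.298, C 21.298
Sensible, products 25→178 °C: 1320.5 kJ/s
Q = ΔH = 2332.1 kJ/s = 2332.1 kW
Heat supplied = 8395.4 MJ/h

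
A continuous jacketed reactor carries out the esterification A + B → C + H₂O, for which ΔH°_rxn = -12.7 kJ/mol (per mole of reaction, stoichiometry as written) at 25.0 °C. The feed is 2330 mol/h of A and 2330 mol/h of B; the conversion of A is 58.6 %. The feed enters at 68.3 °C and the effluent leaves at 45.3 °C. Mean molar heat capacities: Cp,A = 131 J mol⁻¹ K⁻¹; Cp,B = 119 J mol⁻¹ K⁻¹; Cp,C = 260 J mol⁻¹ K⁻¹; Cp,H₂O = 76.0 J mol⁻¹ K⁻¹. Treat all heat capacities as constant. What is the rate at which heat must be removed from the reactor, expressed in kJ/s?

Extent of reaction ξ = 0.586 × 2330 = 1365.4 mol/h
Reaction term: ξ·ΔH°_rxn = 1365.4 × -12.7 = -17340 kJ/h
Sensible, feed 68.3→25 °C: -25222 kJ/h
Outlet flows (mol/h): A 964.62, B 964.62, C 1365.4, H₂O 1365.4
Sensible, products 25→45.3 °C: 14208 kJ/h
Q = ΔH = -28354 kJ/h = -7.8762 kW
Heat removed = 7.8762 kJ/s

Q_out = 7.88 kJ/s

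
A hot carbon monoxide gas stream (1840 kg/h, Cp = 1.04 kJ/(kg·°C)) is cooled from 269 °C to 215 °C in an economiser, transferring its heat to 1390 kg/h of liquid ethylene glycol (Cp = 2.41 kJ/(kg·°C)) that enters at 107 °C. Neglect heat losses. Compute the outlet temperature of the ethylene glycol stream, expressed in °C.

T_c,out = 138 °C

Heat released by hot stream: Q = 1840 × 1.04 × (269 − 215) = 103330 kJ/h
Energy balance on cold side (adiabatic exchanger): Q = ṁ_c·Cp_c·(T_c,out − T_c,in)
T_c,out = 107 + 103330/(1390 × 2.41) = 137.85 °C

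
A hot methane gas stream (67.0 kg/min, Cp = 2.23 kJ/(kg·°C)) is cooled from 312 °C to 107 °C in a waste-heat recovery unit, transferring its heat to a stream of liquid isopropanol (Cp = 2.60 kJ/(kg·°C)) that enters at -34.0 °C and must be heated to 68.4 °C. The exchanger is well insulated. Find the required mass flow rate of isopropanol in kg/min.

ṁ_c = 115 kg/min

Heat released by hot stream: Q = 67.0 × 2.23 × (312 − 107) = 30629 kJ/min
Energy balance on cold side (adiabatic exchanger): Q = ṁ_c·Cp_c·(T_c,out − T_c,in)
ṁ_c = 30629 / [2.60 × (68.4 − -34.0)] = 115.04 kg/min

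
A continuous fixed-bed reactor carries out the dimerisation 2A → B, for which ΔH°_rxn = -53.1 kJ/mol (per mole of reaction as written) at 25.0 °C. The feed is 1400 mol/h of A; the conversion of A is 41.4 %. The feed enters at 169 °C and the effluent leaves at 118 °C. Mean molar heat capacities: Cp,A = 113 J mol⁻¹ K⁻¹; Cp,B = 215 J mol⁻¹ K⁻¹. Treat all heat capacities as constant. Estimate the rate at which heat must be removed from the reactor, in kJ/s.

Q_out = 6.60 kJ/s

Extent of reaction ξ = 0.414 × 1400 / 2 = 289.8 mol/h
Reaction term: ξ·ΔH°_rxn = 289.8 × -53.1 = -15388 kJ/h
Sensible, feed 169→25 °C: -22781 kJ/h
Outlet flows (mol/h): A 820.4, B 289.8
Sensible, products 25→118 °C: 14416 kJ/h
Q = ΔH = -23753 kJ/h = -6.5981 kW
Heat removed = 6.5981 kJ/s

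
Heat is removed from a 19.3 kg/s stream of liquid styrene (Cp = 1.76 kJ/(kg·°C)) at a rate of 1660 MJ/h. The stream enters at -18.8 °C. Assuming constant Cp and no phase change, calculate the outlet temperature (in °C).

T_out = -32.4 °C

Q = 1660 MJ/h = 461.11 kJ/s
ΔT = Q/(ṁ·Cp) = 461.11/(19.3×1.76) = 13.575 K
T_out = -18.8 − 13.575 = -32.375 °C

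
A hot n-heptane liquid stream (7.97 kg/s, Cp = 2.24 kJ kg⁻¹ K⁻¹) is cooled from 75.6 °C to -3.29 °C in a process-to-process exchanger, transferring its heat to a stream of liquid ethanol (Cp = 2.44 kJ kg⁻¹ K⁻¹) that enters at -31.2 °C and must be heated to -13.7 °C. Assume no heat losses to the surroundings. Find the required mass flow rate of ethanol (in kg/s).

ṁ_c = 33.0 kg/s

Heat released by hot stream: Q = 7.97 × 2.24 × (75.6 − -3.29) = 1408.4 kJ/s
Energy balance on cold side (adiabatic exchanger): Q = ṁ_c·Cp_c·(T_c,out − T_c,in)
ṁ_c = 1408.4 / [2.44 × (-13.7 − -31.2)] = 32.984 kg/s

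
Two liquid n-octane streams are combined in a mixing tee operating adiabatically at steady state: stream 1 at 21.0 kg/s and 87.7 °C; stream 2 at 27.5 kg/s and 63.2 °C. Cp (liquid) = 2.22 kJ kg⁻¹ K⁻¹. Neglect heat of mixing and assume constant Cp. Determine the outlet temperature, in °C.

Adiabatic, steady state ⇒ Σ ṁᵢCp,ᵢ(T_out − Tᵢ) = 0
Σ ṁᵢCp,ᵢTᵢ = 21.0×2.22×87.7 + 27.5×2.22×63.2 = 7946.9
Σ ṁᵢCp,ᵢ = 21.0×2.22 + 27.5×2.22 = 107.67
T_out = 7946.9 / 107.67 = 73.808 °C

T_out = 73.8 °C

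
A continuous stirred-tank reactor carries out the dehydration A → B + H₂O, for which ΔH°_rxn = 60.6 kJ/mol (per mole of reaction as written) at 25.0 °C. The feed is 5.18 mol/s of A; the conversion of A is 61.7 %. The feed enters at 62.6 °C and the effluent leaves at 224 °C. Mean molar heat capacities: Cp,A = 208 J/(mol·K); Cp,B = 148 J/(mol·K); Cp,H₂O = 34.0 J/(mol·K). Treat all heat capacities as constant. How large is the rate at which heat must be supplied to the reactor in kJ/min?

Extent of reaction ξ = 0.617 × 5.18 = 3.1961 mol/s
Reaction term: ξ·ΔH°_rxn = 3.1961 × 60.6 = 193.68 kJ/s
Sensible, feed 62.6→25 °C: -40.512 kJ/s
Outlet flows (mol/s): A 1.9839, B 3.1961, H₂O 3.1961
Sensible, products 25→224 °C: 197.87 kJ/s
Q = ΔH = 351.04 kJ/s = 351.04 kW
Heat supplied = 21063 kJ/min

Q_in = 21100 kJ/min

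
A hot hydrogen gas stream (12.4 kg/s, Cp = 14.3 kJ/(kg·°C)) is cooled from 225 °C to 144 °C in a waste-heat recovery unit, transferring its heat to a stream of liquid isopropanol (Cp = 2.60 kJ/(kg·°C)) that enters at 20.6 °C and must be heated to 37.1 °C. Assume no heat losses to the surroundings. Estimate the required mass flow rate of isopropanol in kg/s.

Heat released by hot stream: Q = 12.4 × 14.3 × (225 − 144) = 14363 kJ/s
Energy balance on cold side (adiabatic exchanger): Q = ṁ_c·Cp_c·(T_c,out − T_c,in)
ṁ_c = 14363 / [2.60 × (37.1 − 20.6)] = 334.8 kg/s

ṁ_c = 335 kg/s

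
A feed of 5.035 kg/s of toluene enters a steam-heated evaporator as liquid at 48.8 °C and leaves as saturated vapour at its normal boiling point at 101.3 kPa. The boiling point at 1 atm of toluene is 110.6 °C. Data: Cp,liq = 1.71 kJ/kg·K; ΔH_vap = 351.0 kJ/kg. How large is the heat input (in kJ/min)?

Q = 138000 kJ/min

liquid 48.8→110.6 °C: 105.68 kJ/kg
vaporisation at 110.6 °C: 351 kJ/kg
Δh = 105.68 + 351 = 456.68 kJ/kg
Q = ṁ·Δh = 5.035 kg/s × 456.68 kJ/kg = 2299.4 kJ/s
|Q| = 2299.4 kW = 137960 kJ/min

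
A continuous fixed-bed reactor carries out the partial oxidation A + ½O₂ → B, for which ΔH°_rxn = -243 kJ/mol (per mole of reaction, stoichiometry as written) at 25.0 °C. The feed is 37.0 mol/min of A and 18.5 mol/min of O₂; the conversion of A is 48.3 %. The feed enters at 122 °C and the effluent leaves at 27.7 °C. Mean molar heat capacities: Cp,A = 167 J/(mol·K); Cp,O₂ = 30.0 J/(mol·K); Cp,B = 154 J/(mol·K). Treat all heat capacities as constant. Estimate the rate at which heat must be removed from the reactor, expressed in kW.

Q_out = 83.0 kW

Extent of reaction ξ = 0.483 × 37.0 = 17.871 mol/min
Reaction term: ξ·ΔH°_rxn = 17.871 × -243 = -4342.7 kJ/min
Sensible, feed 122→25 °C: -653.2 kJ/min
Outlet flows (mol/min): A 19.129, O₂ 9.5645, B 17.871
Sensible, products 25→27.7 °C: 16.831 kJ/min
Q = ΔH = -4979 kJ/min = -82.984 kW
Heat removed = 82.984 kW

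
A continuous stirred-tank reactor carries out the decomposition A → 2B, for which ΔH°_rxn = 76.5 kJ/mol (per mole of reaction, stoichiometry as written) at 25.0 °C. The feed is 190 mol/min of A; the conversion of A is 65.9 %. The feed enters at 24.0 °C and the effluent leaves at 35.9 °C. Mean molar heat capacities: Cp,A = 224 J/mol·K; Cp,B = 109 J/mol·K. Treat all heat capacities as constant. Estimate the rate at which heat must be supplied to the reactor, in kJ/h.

Extent of reaction ξ = 0.659 × 190 = 125.21 mol/min
Reaction term: ξ·ΔH°_rxn = 125.21 × 76.5 = 9578.6 kJ/min
Sensible, feed 24.0→25 °C: 42.56 kJ/min
Outlet flows (mol/min): A 64.79, B 250.42
Sensible, products 25→35.9 °C: 455.72 kJ/min
Q = ΔH = 10077 kJ/min = 167.95 kW
Heat supplied = 604610 kJ/h

Q_in = 605000 kJ/h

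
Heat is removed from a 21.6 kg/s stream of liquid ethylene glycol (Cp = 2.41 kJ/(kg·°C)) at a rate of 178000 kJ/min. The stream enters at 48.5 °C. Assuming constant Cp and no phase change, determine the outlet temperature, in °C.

T_out = -8.49 °C

Q = 178000 kJ/min = 2966.7 kJ/s
ΔT = Q/(ṁ·Cp) = 2966.7/(21.6×2.41) = 56.99 K
T_out = 48.5 − 56.99 = -8.4899 °C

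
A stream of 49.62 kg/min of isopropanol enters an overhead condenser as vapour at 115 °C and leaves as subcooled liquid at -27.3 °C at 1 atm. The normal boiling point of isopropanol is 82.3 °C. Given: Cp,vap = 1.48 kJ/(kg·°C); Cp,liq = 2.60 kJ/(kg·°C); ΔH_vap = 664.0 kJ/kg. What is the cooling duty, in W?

vapour 115→82.3 °C: -48.396 kJ/kg
condensation at 82.3 °C: -664 kJ/kg
liquid 82.3→-27.3 °C: -284.96 kJ/kg
Δh = -48.396 + -664 + -284.96 = -997.36 kJ/kg
Q = ṁ·Δh = 49.62 kg/min × -997.36 kJ/kg = -49489 kJ/min
|Q| = 824.81 kW = 824810 W

Q_c = 825000 W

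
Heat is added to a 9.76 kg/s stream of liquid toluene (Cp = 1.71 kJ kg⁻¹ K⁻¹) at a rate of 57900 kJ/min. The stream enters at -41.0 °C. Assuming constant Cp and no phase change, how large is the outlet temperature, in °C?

Q = 57900 kJ/min = 965 kJ/s
ΔT = Q/(ṁ·Cp) = 965/(9.76×1.71) = 57.82 K
T_out = -41.0 + 57.82 = 16.82 °C

T_out = 16.8 °C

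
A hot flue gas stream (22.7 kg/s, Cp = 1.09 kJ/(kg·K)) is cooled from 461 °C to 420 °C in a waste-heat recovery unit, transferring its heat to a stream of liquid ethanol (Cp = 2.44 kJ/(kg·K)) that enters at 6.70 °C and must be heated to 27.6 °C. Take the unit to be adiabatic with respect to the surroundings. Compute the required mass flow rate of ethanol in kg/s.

ṁ_c = 19.9 kg/s

Heat released by hot stream: Q = 22.7 × 1.09 × (461 − 420) = 1014.5 kJ/s
Energy balance on cold side (adiabatic exchanger): Q = ṁ_c·Cp_c·(T_c,out − T_c,in)
ṁ_c = 1014.5 / [2.44 × (27.6 − 6.70)] = 19.893 kg/s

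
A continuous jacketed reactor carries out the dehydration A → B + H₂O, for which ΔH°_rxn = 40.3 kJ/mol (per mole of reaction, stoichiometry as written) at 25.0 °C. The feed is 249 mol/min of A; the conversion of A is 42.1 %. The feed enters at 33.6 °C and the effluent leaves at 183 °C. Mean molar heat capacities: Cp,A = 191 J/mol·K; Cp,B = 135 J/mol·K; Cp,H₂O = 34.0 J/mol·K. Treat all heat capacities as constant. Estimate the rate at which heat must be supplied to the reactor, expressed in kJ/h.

Extent of reaction ξ = 0.421 × 249 = 104.83 mol/min
Reaction term: ξ·ΔH°_rxn = 104.83 × 40.3 = 4224.6 kJ/min
Sensible, feed 33.6→25 °C: -409.01 kJ/min
Outlet flows (mol/min): A 144.17, B 104.83, H₂O 104.83
Sensible, products 25→183 °C: 7149.9 kJ/min
Q = ΔH = 10966 kJ/min = 182.76 kW
Heat supplied = 657930 kJ/h

Q_in = 658000 kJ/h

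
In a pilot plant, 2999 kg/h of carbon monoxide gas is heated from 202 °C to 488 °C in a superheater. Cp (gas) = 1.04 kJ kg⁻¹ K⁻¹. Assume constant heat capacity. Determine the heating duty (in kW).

Q = ṁ·Cp·ΔT = 2999 × 1.04 × (488 − 202) = 892020 kJ/h
Converting: 892020 / 3600 s = 247.78 kW

Q = 248 kW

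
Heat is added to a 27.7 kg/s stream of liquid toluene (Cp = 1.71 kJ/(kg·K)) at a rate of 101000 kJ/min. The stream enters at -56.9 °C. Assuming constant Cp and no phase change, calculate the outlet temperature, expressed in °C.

T_out = -21.4 °C

Q = 101000 kJ/min = 1683.3 kJ/s
ΔT = Q/(ṁ·Cp) = 1683.3/(27.7×1.71) = 35.538 K
T_out = -56.9 + 35.538 = -21.362 °C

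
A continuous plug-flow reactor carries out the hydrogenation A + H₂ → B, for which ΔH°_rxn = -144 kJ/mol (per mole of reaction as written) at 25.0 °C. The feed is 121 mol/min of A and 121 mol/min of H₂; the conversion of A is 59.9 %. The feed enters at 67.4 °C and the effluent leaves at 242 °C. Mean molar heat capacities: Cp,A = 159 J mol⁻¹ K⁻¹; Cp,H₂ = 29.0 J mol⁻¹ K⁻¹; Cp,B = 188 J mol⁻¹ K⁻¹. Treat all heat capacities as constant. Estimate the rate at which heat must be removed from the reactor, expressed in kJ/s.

Q_out = 108 kJ/s

Extent of reaction ξ = 0.599 × 121 = 72.479 mol/min
Reaction term: ξ·ΔH°_rxn = 72.479 × -144 = -10437 kJ/min
Sensible, feed 67.4→25 °C: -964.52 kJ/min
Outlet flows (mol/min): A 48.521, H₂ 48.521, B 72.479
Sensible, products 25→242 °C: 4936.3 kJ/min
Q = ΔH = -6465.2 kJ/min = -107.75 kW
Heat removed = 107.75 kJ/s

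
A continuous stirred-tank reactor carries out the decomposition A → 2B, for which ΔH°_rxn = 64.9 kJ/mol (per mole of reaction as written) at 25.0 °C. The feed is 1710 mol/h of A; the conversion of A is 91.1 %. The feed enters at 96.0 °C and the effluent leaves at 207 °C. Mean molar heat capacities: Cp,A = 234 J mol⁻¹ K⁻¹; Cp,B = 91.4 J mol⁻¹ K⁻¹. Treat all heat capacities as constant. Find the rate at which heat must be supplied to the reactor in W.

Extent of reaction ξ = 0.911 × 1710 = 1557.8 mol/h
Reaction term: ξ·ΔH°_rxn = 1557.8 × 64.9 = 101100 kJ/h
Sensible, feed 96.0→25 °C: -28410 kJ/h
Outlet flows (mol/h): A 152.19, B 3115.6
Sensible, products 25→207 °C: 58309 kJ/h
Q = ΔH = 131000 kJ/h = 36.389 kW
Heat supplied = 36389 W

Q_in = 36400 W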